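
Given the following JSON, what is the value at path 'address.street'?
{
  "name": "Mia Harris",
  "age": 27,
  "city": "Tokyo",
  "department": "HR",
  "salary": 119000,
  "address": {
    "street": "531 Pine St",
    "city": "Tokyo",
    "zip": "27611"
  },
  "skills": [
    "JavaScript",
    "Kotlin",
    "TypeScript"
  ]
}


Query: address.street
Path: address -> street
Value: 531 Pine St

531 Pine St


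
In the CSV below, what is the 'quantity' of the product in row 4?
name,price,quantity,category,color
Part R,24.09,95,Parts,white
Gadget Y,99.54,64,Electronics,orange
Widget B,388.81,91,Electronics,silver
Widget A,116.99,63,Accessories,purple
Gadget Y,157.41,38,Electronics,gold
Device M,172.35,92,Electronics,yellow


Query: Row 4 ('Widget A'), column 'quantity'
Value: 63

63


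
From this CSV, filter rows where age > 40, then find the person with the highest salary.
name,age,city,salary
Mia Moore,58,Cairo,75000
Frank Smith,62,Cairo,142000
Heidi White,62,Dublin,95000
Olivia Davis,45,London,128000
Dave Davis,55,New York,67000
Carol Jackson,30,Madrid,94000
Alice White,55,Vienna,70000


Filter: age > 40
Sort by: salary (descending)

Filtered records (6):
  Frank Smith, age 62, salary $142000
  Olivia Davis, age 45, salary $128000
  Heidi White, age 62, salary $95000
  Mia Moore, age 58, salary $75000
  Alice White, age 55, salary $70000
  Dave Davis, age 55, salary $67000

Highest salary: Frank Smith ($142000)

Frank Smith


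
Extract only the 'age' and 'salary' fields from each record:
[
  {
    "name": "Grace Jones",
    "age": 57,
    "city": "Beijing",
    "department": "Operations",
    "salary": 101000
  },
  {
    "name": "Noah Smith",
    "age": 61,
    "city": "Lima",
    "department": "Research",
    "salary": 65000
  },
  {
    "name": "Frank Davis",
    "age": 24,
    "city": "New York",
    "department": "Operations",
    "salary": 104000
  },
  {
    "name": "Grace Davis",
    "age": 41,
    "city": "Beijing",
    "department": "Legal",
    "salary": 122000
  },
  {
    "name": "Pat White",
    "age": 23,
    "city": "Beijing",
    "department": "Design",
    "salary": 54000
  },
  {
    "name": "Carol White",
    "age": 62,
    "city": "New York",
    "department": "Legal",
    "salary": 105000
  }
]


Original: 6 records with fields: name, age, city, department, salary
Keep: ['age', 'salary']
Drop: ['name', 'city', 'department']
Result: 6 records, 2 fields each

[
  {
    "age": 57,
    "salary": 101000
  },
  {
    "age": 61,
    "salary": 65000
  },
  {
    "age": 24,
    "salary": 104000
  },
  {
    "age": 41,
    "salary": 122000
  },
  {
    "age": 23,
    "salary": 54000
  },
  {
    "age": 62,
    "salary": 105000
  }
]


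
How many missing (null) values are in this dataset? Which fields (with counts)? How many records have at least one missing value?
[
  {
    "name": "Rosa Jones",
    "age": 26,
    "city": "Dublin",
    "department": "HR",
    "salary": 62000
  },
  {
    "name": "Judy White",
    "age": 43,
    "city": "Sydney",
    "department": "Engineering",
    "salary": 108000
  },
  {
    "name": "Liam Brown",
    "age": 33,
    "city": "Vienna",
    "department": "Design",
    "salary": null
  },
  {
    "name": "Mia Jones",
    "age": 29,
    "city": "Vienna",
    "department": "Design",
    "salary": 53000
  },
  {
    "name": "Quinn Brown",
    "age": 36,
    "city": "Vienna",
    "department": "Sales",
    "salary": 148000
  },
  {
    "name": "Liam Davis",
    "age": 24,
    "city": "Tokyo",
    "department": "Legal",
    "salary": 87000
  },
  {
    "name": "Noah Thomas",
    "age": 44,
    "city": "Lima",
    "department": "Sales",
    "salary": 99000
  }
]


Checking for missing (null) values in 7 records:

  Rosa Jones: complete
  Judy White: complete
  Liam Brown: salary
  Mia Jones: complete
  Quinn Brown: complete
  Liam Davis: complete
  Noah Thomas: complete

Per field:
  name: 0 missing
  age: 0 missing
  city: 0 missing
  department: 0 missing
  salary: 1 missing

Total missing values: 1
Records with any missing: 1

1 missing values (salary: 1); 1 incomplete records


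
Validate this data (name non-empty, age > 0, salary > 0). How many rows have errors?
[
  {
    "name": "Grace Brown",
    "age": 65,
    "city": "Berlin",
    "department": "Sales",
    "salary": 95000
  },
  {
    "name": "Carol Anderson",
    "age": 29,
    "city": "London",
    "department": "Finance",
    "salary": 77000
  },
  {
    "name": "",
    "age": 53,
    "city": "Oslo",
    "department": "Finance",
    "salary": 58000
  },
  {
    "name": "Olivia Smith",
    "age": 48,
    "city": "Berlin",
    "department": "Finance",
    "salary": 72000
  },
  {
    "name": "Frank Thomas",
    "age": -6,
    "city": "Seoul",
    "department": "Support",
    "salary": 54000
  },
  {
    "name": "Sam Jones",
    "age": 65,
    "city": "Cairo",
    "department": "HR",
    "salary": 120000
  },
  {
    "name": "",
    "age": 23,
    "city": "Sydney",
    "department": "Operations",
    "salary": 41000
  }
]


Validating 7 records:
Rules: name non-empty, age > 0, salary > 0

  Row 1 (Grace Brown): OK
  Row 2 (Carol Anderson): OK
  Row 3 (???): empty name
  Row 4 (Olivia Smith): OK
  Row 5 (Frank Thomas): negative age: -6
  Row 6 (Sam Jones): OK
  Row 7 (???): empty name

Total errors: 3

3 errors


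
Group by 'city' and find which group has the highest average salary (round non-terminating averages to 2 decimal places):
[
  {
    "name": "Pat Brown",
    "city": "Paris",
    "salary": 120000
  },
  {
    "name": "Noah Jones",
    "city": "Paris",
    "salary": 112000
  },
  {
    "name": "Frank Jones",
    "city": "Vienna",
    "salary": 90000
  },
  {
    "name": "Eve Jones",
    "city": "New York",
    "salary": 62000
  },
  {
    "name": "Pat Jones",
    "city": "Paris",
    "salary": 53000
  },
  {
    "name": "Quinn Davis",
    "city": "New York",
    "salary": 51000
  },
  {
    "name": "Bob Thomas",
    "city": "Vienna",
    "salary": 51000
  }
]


Group by: city

Groups:
  New York: 2 people, avg salary = 113000/2 = $56500
  Paris: 3 people, avg salary = 285000/3 = $95000
  Vienna: 2 people, avg salary = 141000/2 = $70500

Highest average salary: Paris ($95000)

Paris ($95000)


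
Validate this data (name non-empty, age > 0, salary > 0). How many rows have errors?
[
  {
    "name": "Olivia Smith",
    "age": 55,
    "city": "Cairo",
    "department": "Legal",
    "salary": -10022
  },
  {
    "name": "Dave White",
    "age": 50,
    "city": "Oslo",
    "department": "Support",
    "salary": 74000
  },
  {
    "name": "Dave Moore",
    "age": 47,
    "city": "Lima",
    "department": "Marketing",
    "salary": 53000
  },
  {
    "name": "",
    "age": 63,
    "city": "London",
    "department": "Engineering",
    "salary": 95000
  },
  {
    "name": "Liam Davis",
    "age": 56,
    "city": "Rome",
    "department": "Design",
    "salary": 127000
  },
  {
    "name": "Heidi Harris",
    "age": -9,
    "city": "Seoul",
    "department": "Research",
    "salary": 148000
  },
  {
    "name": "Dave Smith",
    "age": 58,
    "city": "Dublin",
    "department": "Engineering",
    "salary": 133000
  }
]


Validating 7 records:
Rules: name non-empty, age > 0, salary > 0

  Row 1 (Olivia Smith): negative salary: -10022
  Row 2 (Dave White): OK
  Row 3 (Dave Moore): OK
  Row 4 (???): empty name
  Row 5 (Liam Davis): OK
  Row 6 (Heidi Harris): negative age: -9
  Row 7 (Dave Smith): OK

Total errors: 3

3 errors


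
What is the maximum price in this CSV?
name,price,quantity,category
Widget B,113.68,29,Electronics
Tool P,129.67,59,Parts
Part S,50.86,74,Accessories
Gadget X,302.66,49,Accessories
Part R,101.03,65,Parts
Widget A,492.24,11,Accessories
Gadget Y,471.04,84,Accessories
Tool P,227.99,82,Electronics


Computing maximum price:
Values: [113.68, 129.67, 50.86, 302.66, 101.03, 492.24, 471.04, 227.99]
Max = 492.24

492.24


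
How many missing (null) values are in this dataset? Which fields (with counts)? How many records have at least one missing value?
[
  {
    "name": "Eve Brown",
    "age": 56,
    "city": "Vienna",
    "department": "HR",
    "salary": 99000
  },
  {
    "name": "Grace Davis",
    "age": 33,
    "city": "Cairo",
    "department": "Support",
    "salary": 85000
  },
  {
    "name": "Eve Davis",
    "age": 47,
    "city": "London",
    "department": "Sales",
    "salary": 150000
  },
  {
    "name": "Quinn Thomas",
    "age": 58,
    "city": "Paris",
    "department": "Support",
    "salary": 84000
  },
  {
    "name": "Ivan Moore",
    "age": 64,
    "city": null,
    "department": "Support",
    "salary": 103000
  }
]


Checking for missing (null) values in 5 records:

  Eve Brown: complete
  Grace Davis: complete
  Eve Davis: complete
  Quinn Thomas: complete
  Ivan Moore: city

Per field:
  name: 0 missing
  age: 0 missing
  city: 1 missing
  department: 0 missing
  salary: 0 missing

Total missing values: 1
Records with any missing: 1

1 missing values (city: 1); 1 incomplete records


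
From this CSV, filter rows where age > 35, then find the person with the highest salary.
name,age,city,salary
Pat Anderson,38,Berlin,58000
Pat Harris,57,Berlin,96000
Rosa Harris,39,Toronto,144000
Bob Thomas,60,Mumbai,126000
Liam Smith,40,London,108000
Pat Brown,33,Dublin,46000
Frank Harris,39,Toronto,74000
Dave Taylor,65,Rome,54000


Filter: age > 35
Sort by: salary (descending)

Filtered records (7):
  Rosa Harris, age 39, salary $144000
  Bob Thomas, age 60, salary $126000
  Liam Smith, age 40, salary $108000
  Pat Harris, age 57, salary $96000
  Frank Harris, age 39, salary $74000
  Pat Anderson, age 38, salary $58000
  Dave Taylor, age 65, salary $54000

Highest salary: Rosa Harris ($144000)

Rosa Harris


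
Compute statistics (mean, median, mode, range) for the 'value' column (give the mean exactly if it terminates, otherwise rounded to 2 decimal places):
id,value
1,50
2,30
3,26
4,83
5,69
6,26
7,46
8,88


Data: [50, 30, 26, 83, 69, 26, 46, 88]
Count: 8
Sum: 418
Mean: 418/8 = 52.25
Sorted: [26, 26, 30, 46, 50, 69, 83, 88]
Median: 48.0
Mode: 26 (2 times)
Range: 88 - 26 = 62
Min: 26, Max: 88

mean=52.25, median=48.0, mode=26, range=62


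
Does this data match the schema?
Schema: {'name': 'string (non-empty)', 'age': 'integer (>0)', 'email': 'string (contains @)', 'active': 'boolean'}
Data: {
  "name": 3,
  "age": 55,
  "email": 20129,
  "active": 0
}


Validating each field against schema:
  name: FAIL (3 is not a string)
  age: OK (positive integer)
  email: FAIL (20129 is not a string)
  active: FAIL (0 is not a boolean)

Result: INVALID (3 errors: name, email, active)

INVALID (3 errors: name, email, active)


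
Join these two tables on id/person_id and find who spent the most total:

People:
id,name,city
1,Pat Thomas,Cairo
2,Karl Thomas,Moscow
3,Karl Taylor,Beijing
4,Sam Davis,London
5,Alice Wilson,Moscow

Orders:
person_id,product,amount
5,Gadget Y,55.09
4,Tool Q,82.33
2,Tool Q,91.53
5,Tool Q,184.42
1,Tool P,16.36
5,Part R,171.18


Join on: people.id = orders.person_id

Joined rows:
  Alice Wilson (Moscow) bought Gadget Y for $55.09
  Sam Davis (London) bought Tool Q for $82.33
  Karl Thomas (Moscow) bought Tool Q for $91.53
  Alice Wilson (Moscow) bought Tool Q for $184.42
  Pat Thomas (Cairo) bought Tool P for $16.36
  Alice Wilson (Moscow) bought Part R for $171.18

Total per person:
  Alice Wilson: $410.69
  Karl Thomas: $91.53
  Sam Davis: $82.33
  Pat Thomas: $16.36

Top spender: Alice Wilson ($410.69)

Alice Wilson ($410.69)


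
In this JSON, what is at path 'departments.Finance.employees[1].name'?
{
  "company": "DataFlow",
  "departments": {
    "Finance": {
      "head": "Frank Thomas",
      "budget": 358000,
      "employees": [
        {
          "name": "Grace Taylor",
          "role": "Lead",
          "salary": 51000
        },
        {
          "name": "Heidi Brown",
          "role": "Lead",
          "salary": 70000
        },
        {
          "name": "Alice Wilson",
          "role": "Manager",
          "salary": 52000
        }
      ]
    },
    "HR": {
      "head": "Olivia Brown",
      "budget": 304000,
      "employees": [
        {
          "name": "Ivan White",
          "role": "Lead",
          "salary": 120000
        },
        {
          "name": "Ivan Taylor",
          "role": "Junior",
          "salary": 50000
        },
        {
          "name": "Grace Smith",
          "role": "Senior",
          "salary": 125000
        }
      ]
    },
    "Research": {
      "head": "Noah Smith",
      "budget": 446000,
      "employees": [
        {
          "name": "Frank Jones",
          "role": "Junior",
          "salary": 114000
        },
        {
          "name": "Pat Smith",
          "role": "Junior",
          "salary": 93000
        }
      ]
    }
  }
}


Path: departments.Finance.employees[1].name

Navigate:
  -> departments
  -> Finance
  -> employees[1].name = 'Heidi Brown'

Heidi Brown


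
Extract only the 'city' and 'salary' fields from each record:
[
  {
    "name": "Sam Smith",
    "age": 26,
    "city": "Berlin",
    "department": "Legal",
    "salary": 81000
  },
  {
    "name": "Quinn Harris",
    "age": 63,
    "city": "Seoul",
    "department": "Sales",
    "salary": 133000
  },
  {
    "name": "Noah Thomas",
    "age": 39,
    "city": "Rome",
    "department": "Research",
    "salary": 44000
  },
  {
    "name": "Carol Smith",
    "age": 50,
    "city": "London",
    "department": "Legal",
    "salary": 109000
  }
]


Original: 4 records with fields: name, age, city, department, salary
Keep: ['city', 'salary']
Drop: ['name', 'age', 'department']
Result: 4 records, 2 fields each

[
  {
    "city": "Berlin",
    "salary": 81000
  },
  {
    "city": "Seoul",
    "salary": 133000
  },
  {
    "city": "Rome",
    "salary": 44000
  },
  {
    "city": "London",
    "salary": 109000
  }
]


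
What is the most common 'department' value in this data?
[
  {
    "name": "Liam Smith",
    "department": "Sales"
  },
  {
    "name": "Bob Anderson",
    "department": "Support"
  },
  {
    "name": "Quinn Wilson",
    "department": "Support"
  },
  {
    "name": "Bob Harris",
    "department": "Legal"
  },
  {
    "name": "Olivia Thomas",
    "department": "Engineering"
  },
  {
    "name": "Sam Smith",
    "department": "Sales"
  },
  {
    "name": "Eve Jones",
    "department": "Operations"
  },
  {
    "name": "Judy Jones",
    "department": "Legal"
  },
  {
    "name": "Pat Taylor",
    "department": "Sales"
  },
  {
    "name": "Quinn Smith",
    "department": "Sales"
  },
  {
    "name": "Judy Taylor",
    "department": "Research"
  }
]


Counting 'department' values across 11 records:

  Sales: 4 ####
  Support: 2 ##
  Legal: 2 ##
  Engineering: 1 #
  Operations: 1 #
  Research: 1 #

Most common: Sales (4 times)

Sales (4 times)


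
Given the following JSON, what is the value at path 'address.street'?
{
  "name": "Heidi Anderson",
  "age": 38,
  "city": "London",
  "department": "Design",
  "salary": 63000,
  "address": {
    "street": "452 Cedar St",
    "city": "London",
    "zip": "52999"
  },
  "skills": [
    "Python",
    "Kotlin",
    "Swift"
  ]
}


Query: address.street
Path: address -> street
Value: 452 Cedar St

452 Cedar St


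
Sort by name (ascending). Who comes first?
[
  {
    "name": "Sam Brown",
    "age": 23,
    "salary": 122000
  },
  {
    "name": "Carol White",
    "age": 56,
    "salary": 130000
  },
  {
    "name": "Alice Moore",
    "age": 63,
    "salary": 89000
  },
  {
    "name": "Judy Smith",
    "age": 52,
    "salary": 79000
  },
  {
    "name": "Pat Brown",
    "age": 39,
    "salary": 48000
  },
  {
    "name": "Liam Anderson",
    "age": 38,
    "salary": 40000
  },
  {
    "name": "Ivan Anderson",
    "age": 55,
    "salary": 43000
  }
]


Sort by: name (ascending)

Sorted order:
  1. Alice Moore (name = Alice Moore)
  2. Carol White (name = Carol White)
  3. Ivan Anderson (name = Ivan Anderson)
  4. Judy Smith (name = Judy Smith)
  5. Liam Anderson (name = Liam Anderson)
  6. Pat Brown (name = Pat Brown)
  7. Sam Brown (name = Sam Brown)

First: Alice Moore

Alice Moore


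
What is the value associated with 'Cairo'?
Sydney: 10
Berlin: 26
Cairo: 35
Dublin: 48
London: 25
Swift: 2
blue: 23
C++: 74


Looking up key 'Cairo'
Value: 35

35


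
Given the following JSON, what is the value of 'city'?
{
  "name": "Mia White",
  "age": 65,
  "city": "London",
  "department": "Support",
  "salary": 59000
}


Looking up field 'city'
Value: London

London


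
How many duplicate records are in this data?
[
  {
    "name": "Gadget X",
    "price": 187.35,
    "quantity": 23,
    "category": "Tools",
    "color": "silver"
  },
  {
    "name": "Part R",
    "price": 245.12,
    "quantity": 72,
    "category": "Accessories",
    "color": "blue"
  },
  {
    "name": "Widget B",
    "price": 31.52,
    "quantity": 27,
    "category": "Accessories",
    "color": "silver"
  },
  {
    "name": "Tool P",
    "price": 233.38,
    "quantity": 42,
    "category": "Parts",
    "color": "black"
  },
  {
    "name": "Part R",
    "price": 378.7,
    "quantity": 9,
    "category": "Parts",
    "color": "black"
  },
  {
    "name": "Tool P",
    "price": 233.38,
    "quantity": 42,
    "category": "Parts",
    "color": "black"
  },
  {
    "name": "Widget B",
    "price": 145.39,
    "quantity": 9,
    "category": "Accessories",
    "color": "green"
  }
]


Checking 7 records for duplicates:

  Row 1: Gadget X ($187.35, qty 23)
  Row 2: Part R ($245.12, qty 72)
  Row 3: Widget B ($31.52, qty 27)
  Row 4: Tool P ($233.38, qty 42)
  Row 5: Part R ($378.7, qty 9)
  Row 6: Tool P ($233.38, qty 42) <-- DUPLICATE
  Row 7: Widget B ($145.39, qty 9)

Duplicates found: 1
Unique records: 6

1 duplicates, 6 unique


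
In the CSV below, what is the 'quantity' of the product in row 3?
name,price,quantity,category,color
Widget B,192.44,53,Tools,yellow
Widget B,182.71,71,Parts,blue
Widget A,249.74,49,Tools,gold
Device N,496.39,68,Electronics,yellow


Query: Row 3 ('Widget A'), column 'quantity'
Value: 49

49


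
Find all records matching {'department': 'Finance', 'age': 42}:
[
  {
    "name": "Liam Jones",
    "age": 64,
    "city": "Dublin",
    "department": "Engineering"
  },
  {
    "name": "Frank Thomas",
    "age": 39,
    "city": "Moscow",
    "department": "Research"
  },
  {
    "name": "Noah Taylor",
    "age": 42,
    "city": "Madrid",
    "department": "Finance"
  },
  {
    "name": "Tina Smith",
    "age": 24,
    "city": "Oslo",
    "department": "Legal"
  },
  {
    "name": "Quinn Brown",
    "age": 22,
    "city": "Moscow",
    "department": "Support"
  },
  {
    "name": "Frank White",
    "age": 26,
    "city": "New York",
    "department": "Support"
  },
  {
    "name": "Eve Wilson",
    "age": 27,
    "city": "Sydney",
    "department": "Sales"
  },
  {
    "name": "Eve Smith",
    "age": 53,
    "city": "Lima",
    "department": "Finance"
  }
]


Search criteria: {'department': 'Finance', 'age': 42}

Checking 8 records:
  Liam Jones: {department: Engineering, age: 64}
  Frank Thomas: {department: Research, age: 39}
  Noah Taylor: {department: Finance, age: 42} <-- MATCH
  Tina Smith: {department: Legal, age: 24}
  Quinn Brown: {department: Support, age: 22}
  Frank White: {department: Support, age: 26}
  Eve Wilson: {department: Sales, age: 27}
  Eve Smith: {department: Finance, age: 53}

Matches: ["Noah Taylor"]

["Noah Taylor"]


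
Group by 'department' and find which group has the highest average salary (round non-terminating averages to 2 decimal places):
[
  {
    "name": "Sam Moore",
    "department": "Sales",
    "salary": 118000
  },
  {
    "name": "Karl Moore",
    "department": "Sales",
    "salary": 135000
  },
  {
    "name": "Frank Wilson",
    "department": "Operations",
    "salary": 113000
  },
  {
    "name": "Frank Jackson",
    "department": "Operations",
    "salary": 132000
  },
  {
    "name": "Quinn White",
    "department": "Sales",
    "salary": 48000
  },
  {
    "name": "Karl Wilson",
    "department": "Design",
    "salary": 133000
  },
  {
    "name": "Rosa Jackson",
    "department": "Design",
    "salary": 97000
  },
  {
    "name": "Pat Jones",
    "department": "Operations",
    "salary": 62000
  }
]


Group by: department

Groups:
  Design: 2 people, avg salary = 230000/2 = $115000
  Operations: 3 people, avg salary = 307000/3 ≈ $102333.33
  Sales: 3 people, avg salary = 301000/3 ≈ $100333.33

Highest average salary: Design ($115000)

Design ($115000)


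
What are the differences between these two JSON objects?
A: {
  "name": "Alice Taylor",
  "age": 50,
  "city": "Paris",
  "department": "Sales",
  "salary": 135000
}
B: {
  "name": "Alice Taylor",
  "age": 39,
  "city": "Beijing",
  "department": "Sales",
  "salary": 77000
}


Comparing each field (in key order):
  name: same
  age: DIFFERENT
  city: DIFFERENT
  department: same
  salary: DIFFERENT
Differences:
  age: 50 -> 39
  city: Paris -> Beijing
  salary: 135000 -> 77000

3 field(s) changed

3 changes: age, city, salary


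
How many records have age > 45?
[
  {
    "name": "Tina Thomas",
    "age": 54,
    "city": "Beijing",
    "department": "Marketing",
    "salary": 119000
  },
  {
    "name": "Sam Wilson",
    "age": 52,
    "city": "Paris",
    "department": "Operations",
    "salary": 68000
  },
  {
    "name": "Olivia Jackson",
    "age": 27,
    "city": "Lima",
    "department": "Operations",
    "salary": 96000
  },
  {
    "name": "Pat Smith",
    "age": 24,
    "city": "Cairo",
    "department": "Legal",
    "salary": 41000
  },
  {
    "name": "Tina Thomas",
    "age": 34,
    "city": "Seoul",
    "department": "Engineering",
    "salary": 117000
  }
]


Data: 5 records
Condition: age > 45

Checking each record:
  Tina Thomas: 54 MATCH
  Sam Wilson: 52 MATCH
  Olivia Jackson: 27
  Pat Smith: 24
  Tina Thomas: 34

Count: 2

2


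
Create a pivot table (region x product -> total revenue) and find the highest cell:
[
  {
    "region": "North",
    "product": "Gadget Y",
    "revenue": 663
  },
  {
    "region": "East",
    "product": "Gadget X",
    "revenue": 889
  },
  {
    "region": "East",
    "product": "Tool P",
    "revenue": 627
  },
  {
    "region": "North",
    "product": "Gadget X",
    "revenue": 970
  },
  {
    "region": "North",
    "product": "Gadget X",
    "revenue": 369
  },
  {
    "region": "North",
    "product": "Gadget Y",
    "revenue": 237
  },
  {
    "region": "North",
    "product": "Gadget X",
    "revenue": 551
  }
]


Pivot: region (rows) x product (columns) -> total revenue

     Gadget X      Gadget Y      Tool P      
East           889             0           627  
North         1890           900             0  

Highest: North / Gadget X = $1890

North / Gadget X = $1890


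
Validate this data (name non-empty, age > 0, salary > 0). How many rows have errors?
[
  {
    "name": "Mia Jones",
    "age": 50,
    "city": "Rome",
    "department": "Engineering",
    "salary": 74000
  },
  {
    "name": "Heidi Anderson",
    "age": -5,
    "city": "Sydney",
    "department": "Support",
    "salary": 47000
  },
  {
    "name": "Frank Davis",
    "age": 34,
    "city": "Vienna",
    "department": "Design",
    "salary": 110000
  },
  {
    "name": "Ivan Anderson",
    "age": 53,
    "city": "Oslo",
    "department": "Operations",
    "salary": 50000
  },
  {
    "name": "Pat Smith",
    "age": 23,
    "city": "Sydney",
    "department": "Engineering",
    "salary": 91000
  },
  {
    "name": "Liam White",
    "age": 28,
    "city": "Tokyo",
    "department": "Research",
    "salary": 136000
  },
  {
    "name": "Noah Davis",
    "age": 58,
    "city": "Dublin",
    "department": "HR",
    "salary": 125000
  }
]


Validating 7 records:
Rules: name non-empty, age > 0, salary > 0

  Row 1 (Mia Jones): OK
  Row 2 (Heidi Anderson): negative age: -5
  Row 3 (Frank Davis): OK
  Row 4 (Ivan Anderson): OK
  Row 5 (Pat Smith): OK
  Row 6 (Liam White): OK
  Row 7 (Noah Davis): OK

Total errors: 1

1 errors


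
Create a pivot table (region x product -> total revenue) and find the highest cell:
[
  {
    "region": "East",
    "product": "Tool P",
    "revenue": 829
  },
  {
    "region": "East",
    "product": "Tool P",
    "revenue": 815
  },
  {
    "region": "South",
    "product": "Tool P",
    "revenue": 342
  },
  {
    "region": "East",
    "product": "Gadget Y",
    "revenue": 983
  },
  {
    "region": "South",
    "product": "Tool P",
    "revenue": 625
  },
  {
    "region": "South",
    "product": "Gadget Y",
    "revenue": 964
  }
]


Pivot: region (rows) x product (columns) -> total revenue

     Gadget Y      Tool P      
East           983          1644  
South          964           967  

Highest: East / Tool P = $1644

East / Tool P = $1644


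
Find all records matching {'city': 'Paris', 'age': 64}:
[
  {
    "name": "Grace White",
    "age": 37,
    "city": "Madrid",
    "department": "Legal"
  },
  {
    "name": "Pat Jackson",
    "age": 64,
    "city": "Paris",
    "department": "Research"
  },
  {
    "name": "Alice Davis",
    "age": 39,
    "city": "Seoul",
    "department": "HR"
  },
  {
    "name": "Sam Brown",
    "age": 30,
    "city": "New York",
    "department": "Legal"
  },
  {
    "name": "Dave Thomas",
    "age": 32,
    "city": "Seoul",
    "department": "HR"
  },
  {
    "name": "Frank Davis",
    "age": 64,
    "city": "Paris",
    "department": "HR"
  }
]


Search criteria: {'city': 'Paris', 'age': 64}

Checking 6 records:
  Grace White: {city: Madrid, age: 37}
  Pat Jackson: {city: Paris, age: 64} <-- MATCH
  Alice Davis: {city: Seoul, age: 39}
  Sam Brown: {city: New York, age: 30}
  Dave Thomas: {city: Seoul, age: 32}
  Frank Davis: {city: Paris, age: 64} <-- MATCH

Matches: ["Pat Jackson", "Frank Davis"]

["Pat Jackson", "Frank Davis"]


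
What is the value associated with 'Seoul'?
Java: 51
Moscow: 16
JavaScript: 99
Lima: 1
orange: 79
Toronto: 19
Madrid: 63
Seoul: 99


Looking up key 'Seoul'
Value: 99

99


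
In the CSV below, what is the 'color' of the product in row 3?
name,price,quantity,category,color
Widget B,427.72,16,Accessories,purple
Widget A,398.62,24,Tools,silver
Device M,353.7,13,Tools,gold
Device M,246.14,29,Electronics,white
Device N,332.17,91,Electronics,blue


Query: Row 3 ('Device M'), column 'color'
Value: gold

gold


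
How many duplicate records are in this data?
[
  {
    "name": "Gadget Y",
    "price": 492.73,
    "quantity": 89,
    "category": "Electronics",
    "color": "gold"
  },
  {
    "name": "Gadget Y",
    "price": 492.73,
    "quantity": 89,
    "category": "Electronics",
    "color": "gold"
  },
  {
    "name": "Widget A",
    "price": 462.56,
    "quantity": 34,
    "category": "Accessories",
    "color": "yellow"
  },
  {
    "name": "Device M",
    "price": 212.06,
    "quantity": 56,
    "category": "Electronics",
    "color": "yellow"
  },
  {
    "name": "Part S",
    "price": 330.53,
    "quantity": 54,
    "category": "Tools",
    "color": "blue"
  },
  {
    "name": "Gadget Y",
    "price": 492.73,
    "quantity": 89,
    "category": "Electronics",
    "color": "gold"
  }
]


Checking 6 records for duplicates:

  Row 1: Gadget Y ($492.73, qty 89)
  Row 2: Gadget Y ($492.73, qty 89) <-- DUPLICATE
  Row 3: Widget A ($462.56, qty 34)
  Row 4: Device M ($212.06, qty 56)
  Row 5: Part S ($330.53, qty 54)
  Row 6: Gadget Y ($492.73, qty 89) <-- DUPLICATE

Duplicates found: 2
Unique records: 4

2 duplicates, 4 unique


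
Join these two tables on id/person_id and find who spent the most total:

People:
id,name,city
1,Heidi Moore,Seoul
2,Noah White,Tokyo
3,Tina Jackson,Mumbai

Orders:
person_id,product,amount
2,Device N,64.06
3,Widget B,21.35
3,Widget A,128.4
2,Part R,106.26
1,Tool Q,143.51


Join on: people.id = orders.person_id

Joined rows:
  Noah White (Tokyo) bought Device N for $64.06
  Tina Jackson (Mumbai) bought Widget B for $21.35
  Tina Jackson (Mumbai) bought Widget A for $128.4
  Noah White (Tokyo) bought Part R for $106.26
  Heidi Moore (Seoul) bought Tool Q for $143.51

Total per person:
  Noah White: $170.32
  Tina Jackson: $149.75
  Heidi Moore: $143.51

Top spender: Noah White ($170.32)

Noah White ($170.32)


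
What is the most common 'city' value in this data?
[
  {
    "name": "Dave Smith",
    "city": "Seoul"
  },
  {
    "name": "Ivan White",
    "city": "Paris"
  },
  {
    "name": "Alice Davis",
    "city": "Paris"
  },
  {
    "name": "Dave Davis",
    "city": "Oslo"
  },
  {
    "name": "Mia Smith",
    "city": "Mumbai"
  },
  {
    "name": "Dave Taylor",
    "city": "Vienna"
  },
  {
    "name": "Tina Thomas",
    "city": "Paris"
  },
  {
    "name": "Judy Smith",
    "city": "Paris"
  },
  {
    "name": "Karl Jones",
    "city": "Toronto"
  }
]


Counting 'city' values across 9 records:

  Paris: 4 ####
  Seoul: 1 #
  Oslo: 1 #
  Mumbai: 1 #
  Vienna: 1 #
  Toronto: 1 #

Most common: Paris (4 times)

Paris (4 times)


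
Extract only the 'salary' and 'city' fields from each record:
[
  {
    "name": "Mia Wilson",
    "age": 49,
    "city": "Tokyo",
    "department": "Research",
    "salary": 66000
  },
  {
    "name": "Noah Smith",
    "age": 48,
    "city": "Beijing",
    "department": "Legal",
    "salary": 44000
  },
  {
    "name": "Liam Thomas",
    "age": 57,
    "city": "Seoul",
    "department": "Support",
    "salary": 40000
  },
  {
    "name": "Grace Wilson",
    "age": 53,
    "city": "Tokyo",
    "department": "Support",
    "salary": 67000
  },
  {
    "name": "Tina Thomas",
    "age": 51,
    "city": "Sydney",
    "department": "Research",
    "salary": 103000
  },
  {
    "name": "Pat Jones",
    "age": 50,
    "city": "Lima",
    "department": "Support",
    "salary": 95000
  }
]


Original: 6 records with fields: name, age, city, department, salary
Keep: ['salary', 'city']
Drop: ['name', 'age', 'department']
Result: 6 records, 2 fields each

[
  {
    "salary": 66000,
    "city": "Tokyo"
  },
  {
    "salary": 44000,
    "city": "Beijing"
  },
  {
    "salary": 40000,
    "city": "Seoul"
  },
  {
    "salary": 67000,
    "city": "Tokyo"
  },
  {
    "salary": 103000,
    "city": "Sydney"
  },
  {
    "salary": 95000,
    "city": "Lima"
  }
]


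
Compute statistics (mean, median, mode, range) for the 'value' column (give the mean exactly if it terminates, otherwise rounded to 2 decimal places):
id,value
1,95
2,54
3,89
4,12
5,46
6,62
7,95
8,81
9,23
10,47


Data: [95, 54, 89, 12, 46, 62, 95, 81, 23, 47]
Count: 10
Sum: 604
Mean: 604/10 = 60.4
Sorted: [12, 23, 46, 47, 54, 62, 81, 89, 95, 95]
Median: 58.0
Mode: 95 (2 times)
Range: 95 - 12 = 83
Min: 12, Max: 95

mean=60.4, median=58.0, mode=95, range=83


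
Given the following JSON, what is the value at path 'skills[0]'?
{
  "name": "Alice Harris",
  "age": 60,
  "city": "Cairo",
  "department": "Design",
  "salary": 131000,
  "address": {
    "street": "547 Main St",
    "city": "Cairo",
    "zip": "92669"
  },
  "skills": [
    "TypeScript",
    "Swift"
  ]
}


Query: skills[0]
Path: skills -> first element
Value: TypeScript

TypeScript


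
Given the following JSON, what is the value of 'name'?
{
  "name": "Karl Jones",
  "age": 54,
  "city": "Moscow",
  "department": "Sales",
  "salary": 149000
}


Looking up field 'name'
Value: Karl Jones

Karl Jones


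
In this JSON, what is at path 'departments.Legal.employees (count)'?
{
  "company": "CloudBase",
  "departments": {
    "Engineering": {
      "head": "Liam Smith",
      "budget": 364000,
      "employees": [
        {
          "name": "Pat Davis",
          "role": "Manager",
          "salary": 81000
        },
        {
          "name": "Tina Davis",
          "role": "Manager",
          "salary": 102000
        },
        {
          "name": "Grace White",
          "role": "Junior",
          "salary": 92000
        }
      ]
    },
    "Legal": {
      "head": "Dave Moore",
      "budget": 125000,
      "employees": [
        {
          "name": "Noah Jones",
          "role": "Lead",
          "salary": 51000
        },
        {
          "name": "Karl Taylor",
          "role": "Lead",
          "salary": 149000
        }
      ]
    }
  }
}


Path: departments.Legal.employees (count)

Navigate:
  -> departments
  -> Legal
  -> employees (array, length 2)

2


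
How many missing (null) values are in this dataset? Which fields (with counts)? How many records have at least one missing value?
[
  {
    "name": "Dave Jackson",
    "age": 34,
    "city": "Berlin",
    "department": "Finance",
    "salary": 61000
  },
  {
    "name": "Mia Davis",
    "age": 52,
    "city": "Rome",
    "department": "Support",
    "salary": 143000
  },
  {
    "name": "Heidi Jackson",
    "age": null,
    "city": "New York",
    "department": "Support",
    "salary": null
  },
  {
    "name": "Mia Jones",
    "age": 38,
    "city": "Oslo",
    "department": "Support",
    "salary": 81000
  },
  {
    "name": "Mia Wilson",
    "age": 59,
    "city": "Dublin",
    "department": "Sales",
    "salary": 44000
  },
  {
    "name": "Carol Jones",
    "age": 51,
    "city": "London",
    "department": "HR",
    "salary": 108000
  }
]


Checking for missing (null) values in 6 records:

  Dave Jackson: complete
  Mia Davis: complete
  Heidi Jackson: age, salary
  Mia Jones: complete
  Mia Wilson: complete
  Carol Jones: complete

Per field:
  name: 0 missing
  age: 1 missing
  city: 0 missing
  department: 0 missing
  salary: 1 missing

Total missing values: 2
Records with any missing: 1

2 missing values (age: 1, salary: 1); 1 incomplete records


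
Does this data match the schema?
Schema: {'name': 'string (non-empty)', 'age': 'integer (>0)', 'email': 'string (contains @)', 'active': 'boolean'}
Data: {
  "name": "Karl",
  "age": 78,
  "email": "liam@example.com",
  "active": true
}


Validating each field against schema:
  name: OK (non-empty string)
  age: OK (positive integer)
  email: OK (string with @)
  active: OK (boolean)

Result: VALID

VALID


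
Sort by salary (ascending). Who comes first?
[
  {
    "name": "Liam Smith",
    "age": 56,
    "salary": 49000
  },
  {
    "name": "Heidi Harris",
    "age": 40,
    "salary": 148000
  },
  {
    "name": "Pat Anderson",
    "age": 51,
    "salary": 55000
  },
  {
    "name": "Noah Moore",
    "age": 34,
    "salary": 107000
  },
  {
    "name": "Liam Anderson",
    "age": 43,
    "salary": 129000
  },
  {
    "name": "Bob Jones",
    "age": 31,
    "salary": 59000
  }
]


Sort by: salary (ascending)

Sorted order:
  1. Liam Smith (salary = 49000)
  2. Pat Anderson (salary = 55000)
  3. Bob Jones (salary = 59000)
  4. Noah Moore (salary = 107000)
  5. Liam Anderson (salary = 129000)
  6. Heidi Harris (salary = 148000)

First: Liam Smith

Liam Smith


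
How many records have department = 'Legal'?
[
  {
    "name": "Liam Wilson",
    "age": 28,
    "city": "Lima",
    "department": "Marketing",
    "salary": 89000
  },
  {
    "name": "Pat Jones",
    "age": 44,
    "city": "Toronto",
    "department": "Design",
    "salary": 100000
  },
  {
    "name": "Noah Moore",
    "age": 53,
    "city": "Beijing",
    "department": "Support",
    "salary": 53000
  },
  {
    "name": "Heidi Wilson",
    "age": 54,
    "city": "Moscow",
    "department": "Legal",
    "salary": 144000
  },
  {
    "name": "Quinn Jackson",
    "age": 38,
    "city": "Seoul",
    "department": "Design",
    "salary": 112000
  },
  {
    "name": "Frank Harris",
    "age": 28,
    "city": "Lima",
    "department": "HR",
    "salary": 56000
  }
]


Data: 6 records
Condition: department = 'Legal'

Checking each record:
  Liam Wilson: Marketing
  Pat Jones: Design
  Noah Moore: Support
  Heidi Wilson: Legal MATCH
  Quinn Jackson: Design
  Frank Harris: HR

Count: 1

1


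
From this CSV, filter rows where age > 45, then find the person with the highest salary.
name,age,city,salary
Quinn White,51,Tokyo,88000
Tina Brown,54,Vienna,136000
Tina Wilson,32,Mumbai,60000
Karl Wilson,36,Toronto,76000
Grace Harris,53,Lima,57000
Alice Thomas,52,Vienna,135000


Filter: age > 45
Sort by: salary (descending)

Filtered records (4):
  Tina Brown, age 54, salary $136000
  Alice Thomas, age 52, salary $135000
  Quinn White, age 51, salary $88000
  Grace Harris, age 53, salary $57000

Highest salary: Tina Brown ($136000)

Tina Brown


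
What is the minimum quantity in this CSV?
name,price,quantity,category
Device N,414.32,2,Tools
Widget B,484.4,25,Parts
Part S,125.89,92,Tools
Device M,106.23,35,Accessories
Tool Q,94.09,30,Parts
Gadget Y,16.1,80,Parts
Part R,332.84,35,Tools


Computing minimum quantity:
Values: [2, 25, 92, 35, 30, 80, 35]
Min = 2

2


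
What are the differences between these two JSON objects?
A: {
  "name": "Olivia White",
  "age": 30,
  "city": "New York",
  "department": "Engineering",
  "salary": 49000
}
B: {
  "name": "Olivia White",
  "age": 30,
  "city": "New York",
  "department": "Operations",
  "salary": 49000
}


Comparing each field (in key order):
  name: same
  age: same
  city: same
  department: DIFFERENT
  salary: same
Differences:
  department: Engineering -> Operations

1 field(s) changed

1 change: department


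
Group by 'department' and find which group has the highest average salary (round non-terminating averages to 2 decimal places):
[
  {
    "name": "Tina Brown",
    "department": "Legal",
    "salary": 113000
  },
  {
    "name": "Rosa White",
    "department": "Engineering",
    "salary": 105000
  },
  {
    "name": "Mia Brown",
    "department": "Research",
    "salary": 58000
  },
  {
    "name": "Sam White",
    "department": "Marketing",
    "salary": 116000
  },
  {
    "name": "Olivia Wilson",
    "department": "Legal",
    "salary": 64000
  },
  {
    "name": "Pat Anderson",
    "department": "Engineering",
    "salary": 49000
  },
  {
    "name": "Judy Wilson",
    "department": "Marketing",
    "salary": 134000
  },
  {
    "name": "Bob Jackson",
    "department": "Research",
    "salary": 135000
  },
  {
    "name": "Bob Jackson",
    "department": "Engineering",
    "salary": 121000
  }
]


Group by: department

Groups:
  Engineering: 3 people, avg salary = 275000/3 ≈ $91666.67
  Legal: 2 people, avg salary = 177000/2 = $88500
  Marketing: 2 people, avg salary = 250000/2 = $125000
  Research: 2 people, avg salary = 193000/2 = $96500

Highest average salary: Marketing ($125000)

Marketing ($125000)


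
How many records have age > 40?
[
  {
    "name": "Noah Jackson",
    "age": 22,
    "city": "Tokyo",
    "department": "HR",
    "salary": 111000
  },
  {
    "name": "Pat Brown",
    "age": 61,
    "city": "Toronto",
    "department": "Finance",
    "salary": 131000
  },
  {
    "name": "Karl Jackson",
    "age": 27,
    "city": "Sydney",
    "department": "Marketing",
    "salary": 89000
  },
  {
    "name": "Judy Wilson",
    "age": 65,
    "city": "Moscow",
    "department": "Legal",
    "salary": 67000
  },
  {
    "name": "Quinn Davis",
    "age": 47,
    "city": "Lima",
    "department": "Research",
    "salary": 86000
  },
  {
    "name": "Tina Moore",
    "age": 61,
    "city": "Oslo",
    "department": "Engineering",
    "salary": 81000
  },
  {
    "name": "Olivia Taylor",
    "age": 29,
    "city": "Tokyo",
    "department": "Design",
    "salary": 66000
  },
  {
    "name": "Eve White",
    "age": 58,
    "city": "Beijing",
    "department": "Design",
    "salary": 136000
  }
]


Data: 8 records
Condition: age > 40

Checking each record:
  Noah Jackson: 22
  Pat Brown: 61 MATCH
  Karl Jackson: 27
  Judy Wilson: 65 MATCH
  Quinn Davis: 47 MATCH
  Tina Moore: 61 MATCH
  Olivia Taylor: 29
  Eve White: 58 MATCH

Count: 5

5


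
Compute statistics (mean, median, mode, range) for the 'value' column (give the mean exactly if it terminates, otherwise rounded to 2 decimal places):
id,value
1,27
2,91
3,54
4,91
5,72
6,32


Data: [27, 91, 54, 91, 72, 32]
Count: 6
Sum: 367
Mean: 367/6 ≈ 61.17 (rounded to 2 decimal places)
Sorted: [27, 32, 54, 72, 91, 91]
Median: 63.0
Mode: 91 (2 times)
Range: 91 - 27 = 64
Min: 27, Max: 91

mean≈61.17, median=63.0, mode=91, range=64


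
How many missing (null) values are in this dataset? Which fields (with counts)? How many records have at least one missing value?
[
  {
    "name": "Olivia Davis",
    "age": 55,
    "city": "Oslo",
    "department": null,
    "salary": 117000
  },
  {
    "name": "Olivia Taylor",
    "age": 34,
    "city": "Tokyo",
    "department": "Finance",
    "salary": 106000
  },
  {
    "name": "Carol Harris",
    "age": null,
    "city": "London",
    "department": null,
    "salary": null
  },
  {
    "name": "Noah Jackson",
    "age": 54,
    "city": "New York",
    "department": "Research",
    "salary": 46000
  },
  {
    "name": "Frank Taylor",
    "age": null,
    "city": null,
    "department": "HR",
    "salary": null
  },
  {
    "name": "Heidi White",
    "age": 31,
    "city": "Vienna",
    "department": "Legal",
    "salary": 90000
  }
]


Checking for missing (null) values in 6 records:

  Olivia Davis: department
  Olivia Taylor: complete
  Carol Harris: age, department, salary
  Noah Jackson: complete
  Frank Taylor: age, city, salary
  Heidi White: complete

Per field:
  name: 0 missing
  age: 2 missing
  city: 1 missing
  department: 2 missing
  salary: 2 missing

Total missing values: 7
Records with any missing: 3

7 missing values (age: 2, city: 1, department: 2, salary: 2); 3 incomplete records
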